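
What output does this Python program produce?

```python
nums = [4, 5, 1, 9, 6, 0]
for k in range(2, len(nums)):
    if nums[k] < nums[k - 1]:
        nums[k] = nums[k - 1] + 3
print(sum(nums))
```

k=2: 1<5, nums[2] = 5+3 = 8 → [4, 5, 8, 9, 6, 0]
k=3: 9>=8, unchanged → [4, 5, 8, 9, 6, 0]
k=4: 6<9, nums[4] = 9+3 = 12 → [4, 5, 8, 9, 12, 0]
k=5: 0<12, nums[5] = 12+3 = 15 → [4, 5, 8, 9, 12, 15]
sum = 53

53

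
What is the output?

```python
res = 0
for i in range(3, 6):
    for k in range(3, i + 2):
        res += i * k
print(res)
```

159

i=3,k=3: res = 0+9 = 9
i=3,k=4: res = 9+12 = 21
i=4,k=3: res = 21+12 = 33
i=4,k=4: res = 33+16 = 49
i=4,k=5: res = 49+20 = 69
i=5,k=3: res = 69+15 = 84
i=5,k=4: res = 84+20 = 104
i=5,k=5: res = 104+25 = 129
i=5,k=6: res = 129+30 = 159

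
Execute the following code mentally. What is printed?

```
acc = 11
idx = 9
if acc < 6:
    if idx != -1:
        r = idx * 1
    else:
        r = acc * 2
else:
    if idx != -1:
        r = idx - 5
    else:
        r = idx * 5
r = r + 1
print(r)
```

acc=11, idx=9
acc < 6 is False; idx != -1 is True
→ r = idx - 5 = 4
r = 4+1 = 5

5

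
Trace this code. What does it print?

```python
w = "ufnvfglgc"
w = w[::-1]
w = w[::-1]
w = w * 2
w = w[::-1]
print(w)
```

reverse → 'cglgfvnfu'
reverse → 'ufnvfglgc'
repeat ×2 → 'ufnvfglgcufnvfglgc'
reverse → 'cglgfvnfucglgfvnfu'

cglgfvnfucglgfvnfu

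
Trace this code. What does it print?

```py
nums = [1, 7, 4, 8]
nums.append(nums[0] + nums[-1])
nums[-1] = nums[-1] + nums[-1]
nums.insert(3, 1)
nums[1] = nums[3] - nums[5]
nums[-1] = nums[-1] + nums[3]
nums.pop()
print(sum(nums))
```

-3

append nums[0]+nums[-1] = 1+8 = 9 → [1, 7, 4, 8, 9]
nums[-1] = nums[-1]+nums[-1] = 9+9 = 18 → [1, 7, 4, 8, 18]
insert 1 at 3 → [1, 7, 4, 1, 8, 18]
nums[1] = nums[3]-nums[5] = 1-18 = -17 → [1, -17, 4, 1, 8, 18]
nums[-1] = nums[-1]+nums[3] = 18+1 = 19 → [1, -17, 4, 1, 8, 19]
pop() removes 19 → [1, -17, 4, 1, 8]
sum = -3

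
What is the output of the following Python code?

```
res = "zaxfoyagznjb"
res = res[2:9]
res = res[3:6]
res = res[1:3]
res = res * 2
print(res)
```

slice [2:9] → 'xfoyagz'
slice [3:6] → 'yag'
slice [1:3] → 'ag'
repeat ×2 → 'agag'

agag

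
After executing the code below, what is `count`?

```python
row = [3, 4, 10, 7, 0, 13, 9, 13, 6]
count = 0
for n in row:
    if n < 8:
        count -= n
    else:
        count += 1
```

-16

n=3: <8, count = 0-3 = -3
n=4: <8, count = (-3)-4 = -7
n=10: not <8, count = (-7)+1 = -6
n=7: <8, count = (-6)-7 = -13
n=0: <8, count = (-13)-0 = -13
n=13: not <8, count = (-13)+1 = -12
n=9: not <8, count = (-12)+1 = -11
n=13: not <8, count = (-11)+1 = -10
n=6: <8, count = (-10)-6 = -16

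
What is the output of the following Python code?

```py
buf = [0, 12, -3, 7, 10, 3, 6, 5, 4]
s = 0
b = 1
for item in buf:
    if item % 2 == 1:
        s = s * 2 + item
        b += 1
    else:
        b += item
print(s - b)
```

item=0: not odd; b=1
item=12: not odd; b=13
item=-3: odd, s = 0*2+(-3) = -3; b=14
item=7: odd, s = (-3)*2+7 = 1; b=15
item=10: not odd; b=25
item=3: odd, s = 1*2+3 = 5; b=26
item=6: not odd; b=32
item=5: odd, s = 5*2+5 = 15; b=33
item=4: not odd; b=37
s-b = 15-37 = -22

-22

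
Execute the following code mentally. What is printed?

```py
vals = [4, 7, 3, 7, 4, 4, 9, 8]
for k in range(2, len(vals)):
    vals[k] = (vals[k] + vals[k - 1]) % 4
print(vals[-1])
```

k=2: vals[2] = (3+7)%4 = 2 → [4, 7, 2, 7, 4, 4, 9, 8]
k=3: vals[3] = (7+2)%4 = 1 → [4, 7, 2, 1, 4, 4, 9, 8]
k=4: vals[4] = (4+1)%4 = 1 → [4, 7, 2, 1, 1, 4, 9, 8]
k=5: vals[5] = (4+1)%4 = 1 → [4, 7, 2, 1, 1, 1, 9, 8]
k=6: vals[6] = (9+1)%4 = 2 → [4, 7, 2, 1, 1, 1, 2, 8]
k=7: vals[7] = (8+2)%4 = 2 → [4, 7, 2, 1, 1, 1, 2, 2]

2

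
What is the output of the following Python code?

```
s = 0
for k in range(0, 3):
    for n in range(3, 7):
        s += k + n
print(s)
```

66

k=0,n=3: s = 0+3 = 3
k=0,n=4: s = 3+4 = 7
k=0,n=5: s = 7+5 = 12
k=0,n=6: s = 12+6 = 18
k=1,n=3: s = 18+4 = 22
k=1,n=4: s = 22+5 = 27
k=1,n=5: s = 27+6 = 33
k=1,n=6: s = 33+7 = 40
k=2,n=3: s = 40+5 = 45
k=2,n=4: s = 45+6 = 51
k=2,n=5: s = 51+7 = 58
k=2,n=6: s = 58+8 = 66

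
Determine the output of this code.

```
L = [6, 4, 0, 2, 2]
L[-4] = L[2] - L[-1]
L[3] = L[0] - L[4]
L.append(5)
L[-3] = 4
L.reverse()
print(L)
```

L[-4] = L[2]-L[-1] = 0-2 = -2 → [6, -2, 0, 2, 2]
L[3] = L[0]-L[4] = 6-2 = 4 → [6, -2, 0, 4, 2]
append 5 → [6, -2, 0, 4, 2, 5]
L[-3] = 4 → [6, -2, 0, 4, 2, 5]
reverse → [5, 2, 4, 0, -2, 6]

[5, 2, 4, 0, -2, 6]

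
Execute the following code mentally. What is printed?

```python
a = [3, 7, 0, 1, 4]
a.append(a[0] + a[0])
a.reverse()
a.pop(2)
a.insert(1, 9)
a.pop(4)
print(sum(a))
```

22

append a[0]+a[0] = 3+3 = 6 → [3, 7, 0, 1, 4, 6]
reverse → [6, 4, 1, 0, 7, 3]
pop(2) removes 1 → [6, 4, 0, 7, 3]
insert 9 at 1 → [6, 9, 4, 0, 7, 3]
pop(4) removes 7 → [6, 9, 4, 0, 3]
sum = 22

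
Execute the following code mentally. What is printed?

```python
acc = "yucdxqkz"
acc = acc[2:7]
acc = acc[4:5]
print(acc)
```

slice [2:7] → 'cdxqk'
slice [4:5] → 'k'

k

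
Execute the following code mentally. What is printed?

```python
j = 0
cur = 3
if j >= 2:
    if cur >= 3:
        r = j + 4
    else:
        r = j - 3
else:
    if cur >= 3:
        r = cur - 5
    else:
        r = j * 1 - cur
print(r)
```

j=0, cur=3
j >= 2 is False; cur >= 3 is True
→ r = cur - 5 = -2

-2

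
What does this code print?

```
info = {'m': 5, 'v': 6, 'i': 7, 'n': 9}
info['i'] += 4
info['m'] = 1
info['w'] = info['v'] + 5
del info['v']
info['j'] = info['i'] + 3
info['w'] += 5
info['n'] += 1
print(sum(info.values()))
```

52

info['i'] = 7+4 = 11 → {'m': 5, 'v': 6, 'i': 11, 'n': 9}
info['m'] = 1 → {'m': 1, 'v': 6, 'i': 11, 'n': 9}
info['w'] = info['v']+5 = 11 → {'m': 1, 'v': 6, 'i': 11, 'n': 9, 'w': 11}
del 'v' → {'m': 1, 'i': 11, 'n': 9, 'w': 11}
info['j'] = info['i']+3 = 14 → {'m': 1, 'i': 11, 'n': 9, 'w': 11, 'j': 14}
info['w'] = 11+5 = 16 → {'m': 1, 'i': 11, 'n': 9, 'w': 16, 'j': 14}
info['n'] = 9+1 = 10 → {'m': 1, 'i': 11, 'n': 10, 'w': 16, 'j': 14}
sum of values = 52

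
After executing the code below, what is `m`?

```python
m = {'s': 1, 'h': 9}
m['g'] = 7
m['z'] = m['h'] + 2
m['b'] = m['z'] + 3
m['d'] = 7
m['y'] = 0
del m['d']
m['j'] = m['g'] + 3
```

{'s': 1, 'h': 9, 'g': 7, 'z': 11, 'b': 14, 'y': 0, 'j': 10}

m['g'] = 7 → {'s': 1, 'h': 9, 'g': 7}
m['z'] = m['h']+2 = 11 → {'s': 1, 'h': 9, 'g': 7, 'z': 11}
m['b'] = m['z']+3 = 14 → {'s': 1, 'h': 9, 'g': 7, 'z': 11, 'b': 14}
m['d'] = 7 → {'s': 1, 'h': 9, 'g': 7, 'z': 11, 'b': 14, 'd': 7}
m['y'] = 0 → {'s': 1, 'h': 9, 'g': 7, 'z': 11, 'b': 14, 'd': 7, 'y': 0}
del 'd' → {'s': 1, 'h': 9, 'g': 7, 'z': 11, 'b': 14, 'y': 0}
m['j'] = m['g']+3 = 10 → {'s': 1, 'h': 9, 'g': 7, 'z': 11, 'b': 14, 'y': 0, 'j': 10}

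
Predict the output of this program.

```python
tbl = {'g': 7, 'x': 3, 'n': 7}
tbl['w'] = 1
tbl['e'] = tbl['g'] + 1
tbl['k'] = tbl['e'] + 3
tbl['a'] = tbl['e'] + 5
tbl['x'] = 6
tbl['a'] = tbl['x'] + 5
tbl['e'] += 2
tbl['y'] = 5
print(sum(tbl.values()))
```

tbl['w'] = 1 → {'g': 7, 'x': 3, 'n': 7, 'w': 1}
tbl['e'] = tbl['g']+1 = 8 → {'g': 7, 'x': 3, 'n': 7, 'w': 1, 'e': 8}
tbl['k'] = tbl['e']+3 = 11 → {'g': 7, 'x': 3, 'n': 7, 'w': 1, 'e': 8, 'k': 11}
tbl['a'] = tbl['e']+5 = 13 → {'g': 7, 'x': 3, 'n': 7, 'w': 1, 'e': 8, 'k': 11, 'a': 13}
tbl['x'] = 6 → {'g': 7, 'x': 6, 'n': 7, 'w': 1, 'e': 8, 'k': 11, 'a': 13}
tbl['a'] = tbl['x']+5 = 11 → {'g': 7, 'x': 6, 'n': 7, 'w': 1, 'e': 8, 'k': 11, 'a': 11}
tbl['e'] = 8+2 = 10 → {'g': 7, 'x': 6, 'n': 7, 'w': 1, 'e': 10, 'k': 11, 'a': 11}
tbl['y'] = 5 → {'g': 7, 'x': 6, 'n': 7, 'w': 1, 'e': 10, 'k': 11, 'a': 11, 'y': 5}
sum of values = 58

58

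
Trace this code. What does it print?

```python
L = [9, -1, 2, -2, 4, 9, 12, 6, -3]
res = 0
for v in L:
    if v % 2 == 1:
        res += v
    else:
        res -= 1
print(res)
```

v=9: odd, res = 0+9 = 9
v=-1: odd, res = 9+(-1) = 8
v=2: not odd, res = 8-1 = 7
v=-2: not odd, res = 7-1 = 6
v=4: not odd, res = 6-1 = 5
v=9: odd, res = 5+9 = 14
v=12: not odd, res = 14-1 = 13
v=6: not odd, res = 13-1 = 12
v=-3: odd, res = 12+(-3) = 9

9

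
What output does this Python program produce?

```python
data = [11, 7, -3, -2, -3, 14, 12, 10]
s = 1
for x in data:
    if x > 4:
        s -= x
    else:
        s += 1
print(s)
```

x=11: >4, s = 1-11 = -10
x=7: >4, s = (-10)-7 = -17
x=-3: not >4, s = (-17)+1 = -16
x=-2: not >4, s = (-16)+1 = -15
x=-3: not >4, s = (-15)+1 = -14
x=14: >4, s = (-14)-14 = -28
x=12: >4, s = (-28)-12 = -40
x=10: >4, s = (-40)-10 = -50

-50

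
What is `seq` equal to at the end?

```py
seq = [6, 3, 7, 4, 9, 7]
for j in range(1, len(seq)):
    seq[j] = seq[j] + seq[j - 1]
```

[6, 9, 16, 20, 29, 36]

j=1: seq[1] = 3+6 = 9 → [6, 9, 7, 4, 9, 7]
j=2: seq[2] = 7+9 = 16 → [6, 9, 16, 4, 9, 7]
j=3: seq[3] = 4+16 = 20 → [6, 9, 16, 20, 9, 7]
j=4: seq[4] = 9+20 = 29 → [6, 9, 16, 20, 29, 7]
j=5: seq[5] = 7+29 = 36 → [6, 9, 16, 20, 29, 36]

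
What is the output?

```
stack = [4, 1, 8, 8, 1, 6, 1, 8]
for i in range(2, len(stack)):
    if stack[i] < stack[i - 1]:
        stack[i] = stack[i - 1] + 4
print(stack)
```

[4, 1, 8, 8, 12, 16, 20, 24]

i=2: 8>=1, unchanged → [4, 1, 8, 8, 1, 6, 1, 8]
i=3: 8>=8, unchanged → [4, 1, 8, 8, 1, 6, 1, 8]
i=4: 1<8, stack[4] = 8+4 = 12 → [4, 1, 8, 8, 12, 6, 1, 8]
i=5: 6<12, stack[5] = 12+4 = 16 → [4, 1, 8, 8, 12, 16, 1, 8]
i=6: 1<16, stack[6] = 16+4 = 20 → [4, 1, 8, 8, 12, 16, 20, 8]
i=7: 8<20, stack[7] = 20+4 = 24 → [4, 1, 8, 8, 12, 16, 20, 24]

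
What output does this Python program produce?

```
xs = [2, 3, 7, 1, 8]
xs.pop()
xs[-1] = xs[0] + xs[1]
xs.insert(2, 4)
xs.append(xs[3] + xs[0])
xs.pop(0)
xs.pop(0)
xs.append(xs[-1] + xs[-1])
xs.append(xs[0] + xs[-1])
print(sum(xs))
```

65

pop() removes 8 → [2, 3, 7, 1]
xs[-1] = xs[0]+xs[1] = 2+3 = 5 → [2, 3, 7, 5]
insert 4 at 2 → [2, 3, 4, 7, 5]
append xs[3]+xs[0] = 7+2 = 9 → [2, 3, 4, 7, 5, 9]
pop(0) removes 2 → [3, 4, 7, 5, 9]
pop(0) removes 3 → [4, 7, 5, 9]
append xs[-1]+xs[-1] = 9+9 = 18 → [4, 7, 5, 9, 18]
append xs[0]+xs[-1] = 4+18 = 22 → [4, 7, 5, 9, 18, 22]
sum = 65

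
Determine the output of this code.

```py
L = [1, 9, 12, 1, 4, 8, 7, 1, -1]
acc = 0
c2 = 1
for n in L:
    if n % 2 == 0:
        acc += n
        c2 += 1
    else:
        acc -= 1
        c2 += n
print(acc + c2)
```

n=1: not even, acc = 0-1 = -1; c2=2
n=9: not even, acc = (-1)-1 = -2; c2=11
n=12: even, acc = (-2)+12 = 10; c2=12
n=1: not even, acc = 10-1 = 9; c2=13
n=4: even, acc = 9+4 = 13; c2=14
n=8: even, acc = 13+8 = 21; c2=15
n=7: not even, acc = 21-1 = 20; c2=22
n=1: not even, acc = 20-1 = 19; c2=23
n=-1: not even, acc = 19-1 = 18; c2=22
acc+c2 = 18+22 = 40

40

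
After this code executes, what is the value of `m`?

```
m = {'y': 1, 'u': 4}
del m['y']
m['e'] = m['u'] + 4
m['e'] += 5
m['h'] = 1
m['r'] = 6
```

del 'y' → {'u': 4}
m['e'] = m['u']+4 = 8 → {'u': 4, 'e': 8}
m['e'] = 8+5 = 13 → {'u': 4, 'e': 13}
m['h'] = 1 → {'u': 4, 'e': 13, 'h': 1}
m['r'] = 6 → {'u': 4, 'e': 13, 'h': 1, 'r': 6}

{'u': 4, 'e': 13, 'h': 1, 'r': 6}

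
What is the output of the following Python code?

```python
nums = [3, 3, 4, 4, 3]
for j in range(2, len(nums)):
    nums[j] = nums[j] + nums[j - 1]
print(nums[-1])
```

j=2: nums[2] = 4+3 = 7 → [3, 3, 7, 4, 3]
j=3: nums[3] = 4+7 = 11 → [3, 3, 7, 11, 3]
j=4: nums[4] = 3+11 = 14 → [3, 3, 7, 11, 14]

14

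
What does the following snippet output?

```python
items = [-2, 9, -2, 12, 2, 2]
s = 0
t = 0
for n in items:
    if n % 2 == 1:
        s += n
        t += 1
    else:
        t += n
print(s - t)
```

-4

n=-2: not odd; t=-2
n=9: odd, s = 0+9 = 9; t=-1
n=-2: not odd; t=-3
n=12: not odd; t=9
n=2: not odd; t=11
n=2: not odd; t=13
s-t = 9-13 = -4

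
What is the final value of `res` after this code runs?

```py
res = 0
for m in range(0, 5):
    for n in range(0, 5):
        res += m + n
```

100

m=0,n=0: res = 0+0 = 0
m=0,n=1: res = 0+1 = 1
m=0,n=2: res = 1+2 = 3
m=0,n=3: res = 3+3 = 6
m=0,n=4: res = 6+4 = 10
m=1,n=0: res = 10+1 = 11
m=1,n=1: res = 11+2 = 13
m=1,n=2: res = 13+3 = 16
m=1,n=3: res = 16+4 = 20
m=1,n=4: res = 20+5 = 25
m=2,n=0: res = 25+2 = 27
m=2,n=1: res = 27+3 = 30
m=2,n=2: res = 30+4 = 34
m=2,n=3: res = 34+5 = 39
m=2,n=4: res = 39+6 = 45
m=3,n=0: res = 45+3 = 48
m=3,n=1: res = 48+4 = 52
m=3,n=2: res = 52+5 = 57
m=3,n=3: res = 57+6 = 63
m=3,n=4: res = 63+7 = 70
m=4,n=0: res = 70+4 = 74
m=4,n=1: res = 74+5 = 79
m=4,n=2: res = 79+6 = 85
m=4,n=3: res = 85+7 = 92
m=4,n=4: res = 92+8 = 100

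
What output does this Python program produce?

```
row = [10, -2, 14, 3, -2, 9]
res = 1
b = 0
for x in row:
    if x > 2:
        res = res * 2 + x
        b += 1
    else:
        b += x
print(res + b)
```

167

x=10: >2, res = 1*2+10 = 12; b=1
x=-2: not >2; b=-1
x=14: >2, res = 12*2+14 = 38; b=0
x=3: >2, res = 38*2+3 = 79; b=1
x=-2: not >2; b=-1
x=9: >2, res = 79*2+9 = 167; b=0
res+b = 167+0 = 167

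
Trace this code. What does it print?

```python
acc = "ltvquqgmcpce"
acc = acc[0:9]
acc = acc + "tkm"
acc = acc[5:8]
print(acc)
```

qgm

slice [0:9] → 'ltvquqgmc'
+ 'tkm' → 'ltvquqgmctkm'
slice [5:8] → 'qgm'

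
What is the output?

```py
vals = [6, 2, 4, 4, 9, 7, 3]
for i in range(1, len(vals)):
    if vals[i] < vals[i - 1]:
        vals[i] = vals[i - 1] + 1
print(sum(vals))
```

i=1: 2<6, vals[1] = 6+1 = 7 → [6, 7, 4, 4, 9, 7, 3]
i=2: 4<7, vals[2] = 7+1 = 8 → [6, 7, 8, 4, 9, 7, 3]
i=3: 4<8, vals[3] = 8+1 = 9 → [6, 7, 8, 9, 9, 7, 3]
i=4: 9>=9, unchanged → [6, 7, 8, 9, 9, 7, 3]
i=5: 7<9, vals[5] = 9+1 = 10 → [6, 7, 8, 9, 9, 10, 3]
i=6: 3<10, vals[6] = 10+1 = 11 → [6, 7, 8, 9, 9, 10, 11]
sum = 60

60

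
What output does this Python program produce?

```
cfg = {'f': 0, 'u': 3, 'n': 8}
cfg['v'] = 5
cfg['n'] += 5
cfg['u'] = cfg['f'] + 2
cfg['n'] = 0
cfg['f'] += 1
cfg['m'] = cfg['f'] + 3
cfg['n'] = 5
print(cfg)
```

{'f': 1, 'u': 2, 'n': 5, 'v': 5, 'm': 4}

cfg['v'] = 5 → {'f': 0, 'u': 3, 'n': 8, 'v': 5}
cfg['n'] = 8+5 = 13 → {'f': 0, 'u': 3, 'n': 13, 'v': 5}
cfg['u'] = cfg['f']+2 = 2 → {'f': 0, 'u': 2, 'n': 13, 'v': 5}
cfg['n'] = 0 → {'f': 0, 'u': 2, 'n': 0, 'v': 5}
cfg['f'] = 0+1 = 1 → {'f': 1, 'u': 2, 'n': 0, 'v': 5}
cfg['m'] = cfg['f']+3 = 4 → {'f': 1, 'u': 2, 'n': 0, 'v': 5, 'm': 4}
cfg['n'] = 5 → {'f': 1, 'u': 2, 'n': 5, 'v': 5, 'm': 4}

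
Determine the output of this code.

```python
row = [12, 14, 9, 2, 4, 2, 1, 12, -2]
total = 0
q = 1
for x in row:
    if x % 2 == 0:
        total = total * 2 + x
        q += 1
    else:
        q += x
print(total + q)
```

x=12: even, total = 0*2+12 = 12; q=2
x=14: even, total = 12*2+14 = 38; q=3
x=9: not even; q=12
x=2: even, total = 38*2+2 = 78; q=13
x=4: even, total = 78*2+4 = 160; q=14
x=2: even, total = 160*2+2 = 322; q=15
x=1: not even; q=16
x=12: even, total = 322*2+12 = 656; q=17
x=-2: even, total = 656*2+(-2) = 1310; q=18
total+q = 1310+18 = 1328

1328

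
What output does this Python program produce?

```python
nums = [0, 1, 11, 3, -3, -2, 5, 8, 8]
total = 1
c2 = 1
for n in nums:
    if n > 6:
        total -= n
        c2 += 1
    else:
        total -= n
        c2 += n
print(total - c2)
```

-38

n=0: not >6, total = 1-0 = 1; c2=1
n=1: not >6, total = 1-1 = 0; c2=2
n=11: >6, total = 0-11 = -11; c2=3
n=3: not >6, total = (-11)-3 = -14; c2=6
n=-3: not >6, total = (-14)-(-3) = -11; c2=3
n=-2: not >6, total = (-11)-(-2) = -9; c2=1
n=5: not >6, total = (-9)-5 = -14; c2=6
n=8: >6, total = (-14)-8 = -22; c2=7
n=8: >6, total = (-22)-8 = -30; c2=8
total-c2 = (-30)-8 = -38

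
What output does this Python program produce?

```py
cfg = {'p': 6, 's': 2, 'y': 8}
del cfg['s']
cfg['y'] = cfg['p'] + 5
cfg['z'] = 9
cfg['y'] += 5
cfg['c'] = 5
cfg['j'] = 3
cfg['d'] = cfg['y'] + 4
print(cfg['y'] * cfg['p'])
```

96

del 's' → {'p': 6, 'y': 8}
cfg['y'] = cfg['p']+5 = 11 → {'p': 6, 'y': 11}
cfg['z'] = 9 → {'p': 6, 'y': 11, 'z': 9}
cfg['y'] = 11+5 = 16 → {'p': 6, 'y': 16, 'z': 9}
cfg['c'] = 5 → {'p': 6, 'y': 16, 'z': 9, 'c': 5}
cfg['j'] = 3 → {'p': 6, 'y': 16, 'z': 9, 'c': 5, 'j': 3}
cfg['d'] = cfg['y']+4 = 20 → {'p': 6, 'y': 16, 'z': 9, 'c': 5, 'j': 3, 'd': 20}
cfg['y']*cfg['p'] = 16*6 = 96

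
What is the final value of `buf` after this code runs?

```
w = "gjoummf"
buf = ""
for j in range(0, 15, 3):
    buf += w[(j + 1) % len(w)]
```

'jmguf'

j=0: add w[1]='j' → 'j'
j=3: add w[4]='m' → 'jm'
j=6: add w[0]='g' → 'jmg'
j=9: add w[3]='u' → 'jmgu'
j=12: add w[6]='f' → 'jmguf'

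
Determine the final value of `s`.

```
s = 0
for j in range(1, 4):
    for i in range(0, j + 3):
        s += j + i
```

63

j=1,i=0: s = 0+1 = 1
j=1,i=1: s = 1+2 = 3
j=1,i=2: s = 3+3 = 6
j=1,i=3: s = 6+4 = 10
j=2,i=0: s = 10+2 = 12
j=2,i=1: s = 12+3 = 15
j=2,i=2: s = 15+4 = 19
j=2,i=3: s = 19+5 = 24
j=2,i=4: s = 24+6 = 30
j=3,i=0: s = 30+3 = 33
j=3,i=1: s = 33+4 = 37
j=3,i=2: s = 37+5 = 42
j=3,i=3: s = 42+6 = 48
j=3,i=4: s = 48+7 = 55
j=3,i=5: s = 55+8 = 63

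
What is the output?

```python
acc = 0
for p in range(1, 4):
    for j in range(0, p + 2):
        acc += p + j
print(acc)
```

45

p=1,j=0: acc = 0+1 = 1
p=1,j=1: acc = 1+2 = 3
p=1,j=2: acc = 3+3 = 6
p=2,j=0: acc = 6+2 = 8
p=2,j=1: acc = 8+3 = 11
p=2,j=2: acc = 11+4 = 15
p=2,j=3: acc = 15+5 = 20
p=3,j=0: acc = 20+3 = 23
p=3,j=1: acc = 23+4 = 27
p=3,j=2: acc = 27+5 = 32
p=3,j=3: acc = 32+6 = 38
p=3,j=4: acc = 38+7 = 45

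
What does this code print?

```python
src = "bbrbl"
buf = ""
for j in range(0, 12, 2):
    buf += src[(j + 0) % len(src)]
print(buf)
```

brlbbb

j=0: add src[0]='b' → 'b'
j=2: add src[2]='r' → 'br'
j=4: add src[4]='l' → 'brl'
j=6: add src[1]='b' → 'brlb'
j=8: add src[3]='b' → 'brlbb'
j=10: add src[0]='b' → 'brlbbb'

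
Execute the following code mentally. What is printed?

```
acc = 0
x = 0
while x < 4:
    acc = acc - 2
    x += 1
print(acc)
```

-8

x=0: acc = 0-2 = -2
x=1: acc = (-2)-2 = -4
x=2: acc = (-4)-2 = -6
x=3: acc = (-6)-2 = -8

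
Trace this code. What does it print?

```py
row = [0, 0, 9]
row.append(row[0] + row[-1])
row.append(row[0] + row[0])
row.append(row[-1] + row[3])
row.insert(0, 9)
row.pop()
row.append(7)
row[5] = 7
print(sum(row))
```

41

append row[0]+row[-1] = 0+9 = 9 → [0, 0, 9, 9]
append row[0]+row[0] = 0+0 = 0 → [0, 0, 9, 9, 0]
append row[-1]+row[3] = 0+9 = 9 → [0, 0, 9, 9, 0, 9]
insert 9 at 0 → [9, 0, 0, 9, 9, 0, 9]
pop() removes 9 → [9, 0, 0, 9, 9, 0]
append 7 → [9, 0, 0, 9, 9, 0, 7]
row[5] = 7 → [9, 0, 0, 9, 9, 7, 7]
sum = 41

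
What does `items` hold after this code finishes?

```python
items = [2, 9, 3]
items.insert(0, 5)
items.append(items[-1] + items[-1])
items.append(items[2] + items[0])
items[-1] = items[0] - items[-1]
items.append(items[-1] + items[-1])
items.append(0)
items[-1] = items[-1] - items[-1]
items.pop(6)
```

insert 5 at 0 → [5, 2, 9, 3]
append items[-1]+items[-1] = 3+3 = 6 → [5, 2, 9, 3, 6]
append items[2]+items[0] = 9+5 = 14 → [5, 2, 9, 3, 6, 14]
items[-1] = items[0]-items[-1] = 5-14 = -9 → [5, 2, 9, 3, 6, -9]
append items[-1]+items[-1] = (-9)+(-9) = -18 → [5, 2, 9, 3, 6, -9, -18]
append 0 → [5, 2, 9, 3, 6, -9, -18, 0]
items[-1] = items[-1]-items[-1] = 0-0 = 0 → [5, 2, 9, 3, 6, -9, -18, 0]
pop(6) removes -18 → [5, 2, 9, 3, 6, -9, 0]

[5, 2, 9, 3, 6, -9, 0]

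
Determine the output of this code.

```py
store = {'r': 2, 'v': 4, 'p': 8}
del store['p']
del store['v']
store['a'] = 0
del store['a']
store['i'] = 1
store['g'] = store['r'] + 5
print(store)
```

del 'p' → {'r': 2, 'v': 4}
del 'v' → {'r': 2}
store['a'] = 0 → {'r': 2, 'a': 0}
del 'a' → {'r': 2}
store['i'] = 1 → {'r': 2, 'i': 1}
store['g'] = store['r']+5 = 7 → {'r': 2, 'i': 1, 'g': 7}

{'r': 2, 'i': 1, 'g': 7}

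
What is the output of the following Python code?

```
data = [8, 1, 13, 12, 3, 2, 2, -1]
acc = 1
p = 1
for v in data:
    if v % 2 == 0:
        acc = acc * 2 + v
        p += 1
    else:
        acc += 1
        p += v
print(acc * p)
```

3255

v=8: even, acc = 1*2+8 = 10; p=2
v=1: not even, acc = 10+1 = 11; p=3
v=13: not even, acc = 11+1 = 12; p=16
v=12: even, acc = 12*2+12 = 36; p=17
v=3: not even, acc = 36+1 = 37; p=20
v=2: even, acc = 37*2+2 = 76; p=21
v=2: even, acc = 76*2+2 = 154; p=22
v=-1: not even, acc = 154+1 = 155; p=21
acc*p = 155*21 = 3255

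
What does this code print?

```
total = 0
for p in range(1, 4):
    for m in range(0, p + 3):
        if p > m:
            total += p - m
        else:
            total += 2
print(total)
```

p=1,m=0: 1>0, total = 0+1 = 1
p=1,m=1: not 1>1, total = 1+2 = 3
p=1,m=2: not 1>2, total = 3+2 = 5
p=1,m=3: not 1>3, total = 5+2 = 7
p=2,m=0: 2>0, total = 7+2 = 9
p=2,m=1: 2>1, total = 9+1 = 10
p=2,m=2: not 2>2, total = 10+2 = 12
p=2,m=3: not 2>3, total = 12+2 = 14
p=2,m=4: not 2>4, total = 14+2 = 16
p=3,m=0: 3>0, total = 16+3 = 19
p=3,m=1: 3>1, total = 19+2 = 21
p=3,m=2: 3>2, total = 21+1 = 22
p=3,m=3: not 3>3, total = 22+2 = 24
p=3,m=4: not 3>4, total = 24+2 = 26
p=3,m=5: not 3>5, total = 26+2 = 28

28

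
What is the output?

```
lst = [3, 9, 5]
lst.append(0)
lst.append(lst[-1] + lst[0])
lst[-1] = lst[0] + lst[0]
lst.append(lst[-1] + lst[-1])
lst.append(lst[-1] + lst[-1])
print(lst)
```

[3, 9, 5, 0, 6, 12, 24]

append 0 → [3, 9, 5, 0]
append lst[-1]+lst[0] = 0+3 = 3 → [3, 9, 5, 0, 3]
lst[-1] = lst[0]+lst[0] = 3+3 = 6 → [3, 9, 5, 0, 6]
append lst[-1]+lst[-1] = 6+6 = 12 → [3, 9, 5, 0, 6, 12]
append lst[-1]+lst[-1] = 12+12 = 24 → [3, 9, 5, 0, 6, 12, 24]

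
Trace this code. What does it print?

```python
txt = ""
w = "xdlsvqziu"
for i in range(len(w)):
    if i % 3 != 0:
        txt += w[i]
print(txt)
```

dlvqiu

i=0: skip
i=1: add 'd' → 'd'
i=2: add 'l' → 'dl'
i=3: skip
i=4: add 'v' → 'dlv'
i=5: add 'q' → 'dlvq'
i=6: skip
i=7: add 'i' → 'dlvqi'
i=8: add 'u' → 'dlvqiu'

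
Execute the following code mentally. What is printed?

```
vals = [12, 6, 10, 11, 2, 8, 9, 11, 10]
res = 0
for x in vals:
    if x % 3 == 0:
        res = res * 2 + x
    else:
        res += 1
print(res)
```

x=12: %3==0, res = 0*2+12 = 12
x=6: %3==0, res = 12*2+6 = 30
x=10: not %3==0, res = 30+1 = 31
x=11: not %3==0, res = 31+1 = 32
x=2: not %3==0, res = 32+1 = 33
x=8: not %3==0, res = 33+1 = 34
x=9: %3==0, res = 34*2+9 = 77
x=11: not %3==0, res = 77+1 = 78
x=10: not %3==0, res = 78+1 = 79

79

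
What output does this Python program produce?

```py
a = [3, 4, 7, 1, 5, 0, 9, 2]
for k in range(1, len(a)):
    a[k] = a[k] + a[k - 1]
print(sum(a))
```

k=1: a[1] = 4+3 = 7 → [3, 7, 7, 1, 5, 0, 9, 2]
k=2: a[2] = 7+7 = 14 → [3, 7, 14, 1, 5, 0, 9, 2]
k=3: a[3] = 1+14 = 15 → [3, 7, 14, 15, 5, 0, 9, 2]
k=4: a[4] = 5+15 = 20 → [3, 7, 14, 15, 20, 0, 9, 2]
k=5: a[5] = 0+20 = 20 → [3, 7, 14, 15, 20, 20, 9, 2]
k=6: a[6] = 9+20 = 29 → [3, 7, 14, 15, 20, 20, 29, 2]
k=7: a[7] = 2+29 = 31 → [3, 7, 14, 15, 20, 20, 29, 31]
sum = 139

139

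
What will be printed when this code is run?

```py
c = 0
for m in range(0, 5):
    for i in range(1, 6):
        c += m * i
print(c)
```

m=0,i=1: c = 0+0 = 0
m=0,i=2: c = 0+0 = 0
m=0,i=3: c = 0+0 = 0
m=0,i=4: c = 0+0 = 0
m=0,i=5: c = 0+0 = 0
m=1,i=1: c = 0+1 = 1
m=1,i=2: c = 1+2 = 3
m=1,i=3: c = 3+3 = 6
m=1,i=4: c = 6+4 = 10
m=1,i=5: c = 10+5 = 15
m=2,i=1: c = 15+2 = 17
m=2,i=2: c = 17+4 = 21
m=2,i=3: c = 21+6 = 27
m=2,i=4: c = 27+8 = 35
m=2,i=5: c = 35+10 = 45
m=3,i=1: c = 45+3 = 48
m=3,i=2: c = 48+6 = 54
m=3,i=3: c = 54+9 = 63
m=3,i=4: c = 63+12 = 75
m=3,i=5: c = 75+15 = 90
m=4,i=1: c = 90+4 = 94
m=4,i=2: c = 94+8 = 102
m=4,i=3: c = 102+12 = 114
m=4,i=4: c = 114+16 = 130
m=4,i=5: c = 130+20 = 150

150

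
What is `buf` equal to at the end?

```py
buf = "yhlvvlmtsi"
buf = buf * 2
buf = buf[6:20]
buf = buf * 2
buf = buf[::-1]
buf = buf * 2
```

'istmlvvlhyistmistmlvvlhyistmistmlvvlhyistmistmlvvlhyistm'

repeat ×2 → 'yhlvvlmtsiyhlvvlmtsi'
slice [6:20] → 'mtsiyhlvvlmtsi'
repeat ×2 → 'mtsiyhlvvlmtsimtsiyhlvvlmtsi'
reverse → 'istmlvvlhyistmistmlvvlhyistm'
repeat ×2 → 'istmlvvlhyistmistmlvvlhyistmistmlvvlhyistmistmlvvlhyistm'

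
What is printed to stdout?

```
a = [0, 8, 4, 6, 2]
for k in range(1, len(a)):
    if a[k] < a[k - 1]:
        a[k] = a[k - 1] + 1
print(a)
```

k=1: 8>=0, unchanged → [0, 8, 4, 6, 2]
k=2: 4<8, a[2] = 8+1 = 9 → [0, 8, 9, 6, 2]
k=3: 6<9, a[3] = 9+1 = 10 → [0, 8, 9, 10, 2]
k=4: 2<10, a[4] = 10+1 = 11 → [0, 8, 9, 10, 11]

[0, 8, 9, 10, 11]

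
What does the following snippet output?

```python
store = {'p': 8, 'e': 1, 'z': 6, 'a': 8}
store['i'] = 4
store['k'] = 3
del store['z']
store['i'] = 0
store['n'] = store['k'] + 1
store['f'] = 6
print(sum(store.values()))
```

store['i'] = 4 → {'p': 8, 'e': 1, 'z': 6, 'a': 8, 'i': 4}
store['k'] = 3 → {'p': 8, 'e': 1, 'z': 6, 'a': 8, 'i': 4, 'k': 3}
del 'z' → {'p': 8, 'e': 1, 'a': 8, 'i': 4, 'k': 3}
store['i'] = 0 → {'p': 8, 'e': 1, 'a': 8, 'i': 0, 'k': 3}
store['n'] = store['k']+1 = 4 → {'p': 8, 'e': 1, 'a': 8, 'i': 0, 'k': 3, 'n': 4}
store['f'] = 6 → {'p': 8, 'e': 1, 'a': 8, 'i': 0, 'k': 3, 'n': 4, 'f': 6}
sum of values = 30

30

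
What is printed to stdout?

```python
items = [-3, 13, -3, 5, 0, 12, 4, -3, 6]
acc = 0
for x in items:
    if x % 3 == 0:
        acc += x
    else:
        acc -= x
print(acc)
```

-13

x=-3: %3==0, acc = 0+(-3) = -3
x=13: not %3==0, acc = (-3)-13 = -16
x=-3: %3==0, acc = (-16)+(-3) = -19
x=5: not %3==0, acc = (-19)-5 = -24
x=0: %3==0, acc = (-24)+0 = -24
x=12: %3==0, acc = (-24)+12 = -12
x=4: not %3==0, acc = (-12)-4 = -16
x=-3: %3==0, acc = (-16)+(-3) = -19
x=6: %3==0, acc = (-19)+6 = -13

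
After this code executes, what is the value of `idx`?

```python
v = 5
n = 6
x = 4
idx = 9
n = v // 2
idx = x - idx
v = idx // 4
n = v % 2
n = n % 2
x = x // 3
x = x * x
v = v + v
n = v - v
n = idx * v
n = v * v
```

n = 5//2 = 2
idx = 4-9 = -5
v = (-5)//4 = -2
n = (-2)%2 = 0
n = 0%2 = 0
x = 4//3 = 1
x = 1*1 = 1
v = (-2)+(-2) = -4
n = (-4)-(-4) = 0
n = (-5)*(-4) = 20
n = (-4)*(-4) = 16

-5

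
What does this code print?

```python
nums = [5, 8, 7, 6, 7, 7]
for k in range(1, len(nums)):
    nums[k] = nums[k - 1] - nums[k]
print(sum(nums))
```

k=1: nums[1] = 5-8 = -3 → [5, -3, 7, 6, 7, 7]
k=2: nums[2] = (-3)-7 = -10 → [5, -3, -10, 6, 7, 7]
k=3: nums[3] = (-10)-6 = -16 → [5, -3, -10, -16, 7, 7]
k=4: nums[4] = (-16)-7 = -23 → [5, -3, -10, -16, -23, 7]
k=5: nums[5] = (-23)-7 = -30 → [5, -3, -10, -16, -23, -30]
sum = -77

-77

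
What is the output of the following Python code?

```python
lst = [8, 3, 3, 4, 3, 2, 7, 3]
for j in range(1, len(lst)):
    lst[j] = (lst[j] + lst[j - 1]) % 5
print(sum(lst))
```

j=1: lst[1] = (3+8)%5 = 1 → [8, 1, 3, 4, 3, 2, 7, 3]
j=2: lst[2] = (3+1)%5 = 4 → [8, 1, 4, 4, 3, 2, 7, 3]
j=3: lst[3] = (4+4)%5 = 3 → [8, 1, 4, 3, 3, 2, 7, 3]
j=4: lst[4] = (3+3)%5 = 1 → [8, 1, 4, 3, 1, 2, 7, 3]
j=5: lst[5] = (2+1)%5 = 3 → [8, 1, 4, 3, 1, 3, 7, 3]
j=6: lst[6] = (7+3)%5 = 0 → [8, 1, 4, 3, 1, 3, 0, 3]
j=7: lst[7] = (3+0)%5 = 3 → [8, 1, 4, 3, 1, 3, 0, 3]
sum = 23

23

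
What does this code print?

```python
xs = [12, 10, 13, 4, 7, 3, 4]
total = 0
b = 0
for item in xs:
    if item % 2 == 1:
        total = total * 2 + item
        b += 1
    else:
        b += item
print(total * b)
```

2277

item=12: not odd; b=12
item=10: not odd; b=22
item=13: odd, total = 0*2+13 = 13; b=23
item=4: not odd; b=27
item=7: odd, total = 13*2+7 = 33; b=28
item=3: odd, total = 33*2+3 = 69; b=29
item=4: not odd; b=33
total*b = 69*33 = 2277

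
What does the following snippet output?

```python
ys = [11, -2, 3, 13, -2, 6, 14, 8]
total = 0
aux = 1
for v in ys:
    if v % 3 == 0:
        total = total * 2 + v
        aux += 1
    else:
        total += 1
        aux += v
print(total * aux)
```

v=11: not %3==0, total = 0+1 = 1; aux=12
v=-2: not %3==0, total = 1+1 = 2; aux=10
v=3: %3==0, total = 2*2+3 = 7; aux=11
v=13: not %3==0, total = 7+1 = 8; aux=24
v=-2: not %3==0, total = 8+1 = 9; aux=22
v=6: %3==0, total = 9*2+6 = 24; aux=23
v=14: not %3==0, total = 24+1 = 25; aux=37
v=8: not %3==0, total = 25+1 = 26; aux=45
total*aux = 26*45 = 1170

1170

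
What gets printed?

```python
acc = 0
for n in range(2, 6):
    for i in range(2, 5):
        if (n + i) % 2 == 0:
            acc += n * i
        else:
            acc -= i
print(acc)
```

n=2,i=2: even sum, acc = 0+4 = 4
n=2,i=3: odd sum, acc = 4-3 = 1
n=2,i=4: even sum, acc = 1+8 = 9
n=3,i=2: odd sum, acc = 9-2 = 7
n=3,i=3: even sum, acc = 7+9 = 16
n=3,i=4: odd sum, acc = 16-4 = 12
n=4,i=2: even sum, acc = 12+8 = 20
n=4,i=3: odd sum, acc = 20-3 = 17
n=4,i=4: even sum, acc = 17+16 = 33
n=5,i=2: odd sum, acc = 33-2 = 31
n=5,i=3: even sum, acc = 31+15 = 46
n=5,i=4: odd sum, acc = 46-4 = 42

42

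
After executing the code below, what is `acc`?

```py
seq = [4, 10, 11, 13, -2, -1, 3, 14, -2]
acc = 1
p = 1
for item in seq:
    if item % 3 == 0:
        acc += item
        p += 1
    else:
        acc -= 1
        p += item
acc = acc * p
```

-196

item=4: not %3==0, acc = 1-1 = 0; p=5
item=10: not %3==0, acc = 0-1 = -1; p=15
item=11: not %3==0, acc = (-1)-1 = -2; p=26
item=13: not %3==0, acc = (-2)-1 = -3; p=39
item=-2: not %3==0, acc = (-3)-1 = -4; p=37
item=-1: not %3==0, acc = (-4)-1 = -5; p=36
item=3: %3==0, acc = (-5)+3 = -2; p=37
item=14: not %3==0, acc = (-2)-1 = -3; p=51
item=-2: not %3==0, acc = (-3)-1 = -4; p=49
acc*p = (-4)*49 = -196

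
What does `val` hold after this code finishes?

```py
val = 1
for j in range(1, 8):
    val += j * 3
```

85

j=1: val = 1+1*3 = 4
j=2: val = 4+2*3 = 10
j=3: val = 10+3*3 = 19
j=4: val = 19+4*3 = 31
j=5: val = 31+5*3 = 46
j=6: val = 46+6*3 = 64
j=7: val = 64+7*3 = 85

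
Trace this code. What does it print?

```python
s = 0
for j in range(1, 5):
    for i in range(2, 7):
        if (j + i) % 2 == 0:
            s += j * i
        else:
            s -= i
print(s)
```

64

j=1,i=2: odd sum, s = 0-2 = -2
j=1,i=3: even sum, s = (-2)+3 = 1
j=1,i=4: odd sum, s = 1-4 = -3
j=1,i=5: even sum, s = (-3)+5 = 2
j=1,i=6: odd sum, s = 2-6 = -4
j=2,i=2: even sum, s = (-4)+4 = 0
j=2,i=3: odd sum, s = 0-3 = -3
j=2,i=4: even sum, s = (-3)+8 = 5
j=2,i=5: odd sum, s = 5-5 = 0
j=2,i=6: even sum, s = 0+12 = 12
j=3,i=2: odd sum, s = 12-2 = 10
j=3,i=3: even sum, s = 10+9 = 19
j=3,i=4: odd sum, s = 19-4 = 15
j=3,i=5: even sum, s = 15+15 = 30
j=3,i=6: odd sum, s = 30-6 = 24
j=4,i=2: even sum, s = 24+8 = 32
j=4,i=3: odd sum, s = 32-3 = 29
j=4,i=4: even sum, s = 29+16 = 45
j=4,i=5: odd sum, s = 45-5 = 40
j=4,i=6: even sum, s = 40+24 = 64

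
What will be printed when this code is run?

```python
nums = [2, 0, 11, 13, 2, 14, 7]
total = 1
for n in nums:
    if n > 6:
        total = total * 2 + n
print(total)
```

n=2: not >6
n=0: not >6
n=11: >6, total = 1*2+11 = 13
n=13: >6, total = 13*2+13 = 39
n=2: not >6
n=14: >6, total = 39*2+14 = 92
n=7: >6, total = 92*2+7 = 191

191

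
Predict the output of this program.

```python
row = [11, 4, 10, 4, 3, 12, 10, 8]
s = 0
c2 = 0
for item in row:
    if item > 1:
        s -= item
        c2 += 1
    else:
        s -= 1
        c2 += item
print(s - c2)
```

item=11: >1, s = 0-11 = -11; c2=1
item=4: >1, s = (-11)-4 = -15; c2=2
item=10: >1, s = (-15)-10 = -25; c2=3
item=4: >1, s = (-25)-4 = -29; c2=4
item=3: >1, s = (-29)-3 = -32; c2=5
item=12: >1, s = (-32)-12 = -44; c2=6
item=10: >1, s = (-44)-10 = -54; c2=7
item=8: >1, s = (-54)-8 = -62; c2=8
s-c2 = (-62)-8 = -70

-70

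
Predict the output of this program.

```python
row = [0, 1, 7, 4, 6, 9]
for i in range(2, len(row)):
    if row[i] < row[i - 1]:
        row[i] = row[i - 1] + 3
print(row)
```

[0, 1, 7, 10, 13, 16]

i=2: 7>=1, unchanged → [0, 1, 7, 4, 6, 9]
i=3: 4<7, row[3] = 7+3 = 10 → [0, 1, 7, 10, 6, 9]
i=4: 6<10, row[4] = 10+3 = 13 → [0, 1, 7, 10, 13, 9]
i=5: 9<13, row[5] = 13+3 = 16 → [0, 1, 7, 10, 13, 16]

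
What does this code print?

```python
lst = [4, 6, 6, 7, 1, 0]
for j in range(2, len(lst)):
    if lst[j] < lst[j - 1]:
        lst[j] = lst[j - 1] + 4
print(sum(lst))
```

49

j=2: 6>=6, unchanged → [4, 6, 6, 7, 1, 0]
j=3: 7>=6, unchanged → [4, 6, 6, 7, 1, 0]
j=4: 1<7, lst[4] = 7+4 = 11 → [4, 6, 6, 7, 11, 0]
j=5: 0<11, lst[5] = 11+4 = 15 → [4, 6, 6, 7, 11, 15]
sum = 49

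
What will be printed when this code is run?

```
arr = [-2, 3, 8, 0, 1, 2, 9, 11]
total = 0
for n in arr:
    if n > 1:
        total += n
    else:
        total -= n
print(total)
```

34

n=-2: not >1, total = 0-(-2) = 2
n=3: >1, total = 2+3 = 5
n=8: >1, total = 5+8 = 13
n=0: not >1, total = 13-0 = 13
n=1: not >1, total = 13-1 = 12
n=2: >1, total = 12+2 = 14
n=9: >1, total = 14+9 = 23
n=11: >1, total = 23+11 = 34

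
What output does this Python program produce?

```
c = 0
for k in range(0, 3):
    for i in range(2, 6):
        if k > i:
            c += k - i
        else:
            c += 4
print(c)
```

48

k=0,i=2: not 0>2, c = 0+4 = 4
k=0,i=3: not 0>3, c = 4+4 = 8
k=0,i=4: not 0>4, c = 8+4 = 12
k=0,i=5: not 0>5, c = 12+4 = 16
k=1,i=2: not 1>2, c = 16+4 = 20
k=1,i=3: not 1>3, c = 20+4 = 24
k=1,i=4: not 1>4, c = 24+4 = 28
k=1,i=5: not 1>5, c = 28+4 = 32
k=2,i=2: not 2>2, c = 32+4 = 36
k=2,i=3: not 2>3, c = 36+4 = 40
k=2,i=4: not 2>4, c = 40+4 = 44
k=2,i=5: not 2>5, c = 44+4 = 48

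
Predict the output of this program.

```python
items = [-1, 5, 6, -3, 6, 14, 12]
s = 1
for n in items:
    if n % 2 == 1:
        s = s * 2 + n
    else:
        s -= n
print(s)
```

n=-1: odd, s = 1*2+(-1) = 1
n=5: odd, s = 1*2+5 = 7
n=6: not odd, s = 7-6 = 1
n=-3: odd, s = 1*2+(-3) = -1
n=6: not odd, s = (-1)-6 = -7
n=14: not odd, s = (-7)-14 = -21
n=12: not odd, s = (-21)-12 = -33

-33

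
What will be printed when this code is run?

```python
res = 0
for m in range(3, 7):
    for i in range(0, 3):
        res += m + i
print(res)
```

66

m=3,i=0: res = 0+3 = 3
m=3,i=1: res = 3+4 = 7
m=3,i=2: res = 7+5 = 12
m=4,i=0: res = 12+4 = 16
m=4,i=1: res = 16+5 = 21
m=4,i=2: res = 21+6 = 27
m=5,i=0: res = 27+5 = 32
m=5,i=1: res = 32+6 = 38
m=5,i=2: res = 38+7 = 45
m=6,i=0: res = 45+6 = 51
m=6,i=1: res = 51+7 = 58
m=6,i=2: res = 58+8 = 66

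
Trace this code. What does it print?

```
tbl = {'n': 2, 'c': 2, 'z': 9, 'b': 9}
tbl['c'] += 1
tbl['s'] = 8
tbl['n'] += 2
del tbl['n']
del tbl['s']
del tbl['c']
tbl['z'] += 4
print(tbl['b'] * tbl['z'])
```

tbl['c'] = 2+1 = 3 → {'n': 2, 'c': 3, 'z': 9, 'b': 9}
tbl['s'] = 8 → {'n': 2, 'c': 3, 'z': 9, 'b': 9, 's': 8}
tbl['n'] = 2+2 = 4 → {'n': 4, 'c': 3, 'z': 9, 'b': 9, 's': 8}
del 'n' → {'c': 3, 'z': 9, 'b': 9, 's': 8}
del 's' → {'c': 3, 'z': 9, 'b': 9}
del 'c' → {'z': 9, 'b': 9}
tbl['z'] = 9+4 = 13 → {'z': 13, 'b': 9}
tbl['b']*tbl['z'] = 9*13 = 117

117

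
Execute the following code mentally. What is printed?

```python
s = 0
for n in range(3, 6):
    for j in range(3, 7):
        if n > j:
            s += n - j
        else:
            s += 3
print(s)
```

31

n=3,j=3: not 3>3, s = 0+3 = 3
n=3,j=4: not 3>4, s = 3+3 = 6
n=3,j=5: not 3>5, s = 6+3 = 9
n=3,j=6: not 3>6, s = 9+3 = 12
n=4,j=3: 4>3, s = 12+1 = 13
n=4,j=4: not 4>4, s = 13+3 = 16
n=4,j=5: not 4>5, s = 16+3 = 19
n=4,j=6: not 4>6, s = 19+3 = 22
n=5,j=3: 5>3, s = 22+2 = 24
n=5,j=4: 5>4, s = 24+1 = 25
n=5,j=5: not 5>5, s = 25+3 = 28
n=5,j=6: not 5>6, s = 28+3 = 31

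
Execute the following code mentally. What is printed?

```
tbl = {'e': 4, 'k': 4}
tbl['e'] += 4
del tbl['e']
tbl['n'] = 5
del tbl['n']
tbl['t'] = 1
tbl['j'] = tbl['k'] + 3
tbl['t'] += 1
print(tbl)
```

{'k': 4, 't': 2, 'j': 7}

tbl['e'] = 4+4 = 8 → {'e': 8, 'k': 4}
del 'e' → {'k': 4}
tbl['n'] = 5 → {'k': 4, 'n': 5}
del 'n' → {'k': 4}
tbl['t'] = 1 → {'k': 4, 't': 1}
tbl['j'] = tbl['k']+3 = 7 → {'k': 4, 't': 1, 'j': 7}
tbl['t'] = 1+1 = 2 → {'k': 4, 't': 2, 'j': 7}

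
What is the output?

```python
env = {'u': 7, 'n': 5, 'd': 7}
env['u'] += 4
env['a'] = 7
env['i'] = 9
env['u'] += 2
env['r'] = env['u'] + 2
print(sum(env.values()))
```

56

env['u'] = 7+4 = 11 → {'u': 11, 'n': 5, 'd': 7}
env['a'] = 7 → {'u': 11, 'n': 5, 'd': 7, 'a': 7}
env['i'] = 9 → {'u': 11, 'n': 5, 'd': 7, 'a': 7, 'i': 9}
env['u'] = 11+2 = 13 → {'u': 13, 'n': 5, 'd': 7, 'a': 7, 'i': 9}
env['r'] = env['u']+2 = 15 → {'u': 13, 'n': 5, 'd': 7, 'a': 7, 'i': 9, 'r': 15}
sum of values = 56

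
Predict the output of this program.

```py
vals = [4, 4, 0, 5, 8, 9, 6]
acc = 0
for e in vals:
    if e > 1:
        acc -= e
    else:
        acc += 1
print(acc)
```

e=4: >1, acc = 0-4 = -4
e=4: >1, acc = (-4)-4 = -8
e=0: not >1, acc = (-8)+1 = -7
e=5: >1, acc = (-7)-5 = -12
e=8: >1, acc = (-12)-8 = -20
e=9: >1, acc = (-20)-9 = -29
e=6: >1, acc = (-29)-6 = -35

-35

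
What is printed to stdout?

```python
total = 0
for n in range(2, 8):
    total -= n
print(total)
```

n=2: total = 0-2 = -2
n=3: total = (-2)-3 = -5
n=4: total = (-5)-4 = -9
n=5: total = (-9)-5 = -14
n=6: total = (-14)-6 = -20
n=7: total = (-20)-7 = -27

-27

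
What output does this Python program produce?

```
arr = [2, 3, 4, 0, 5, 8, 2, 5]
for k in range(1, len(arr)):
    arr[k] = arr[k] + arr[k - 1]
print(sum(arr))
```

k=1: arr[1] = 3+2 = 5 → [2, 5, 4, 0, 5, 8, 2, 5]
k=2: arr[2] = 4+5 = 9 → [2, 5, 9, 0, 5, 8, 2, 5]
k=3: arr[3] = 0+9 = 9 → [2, 5, 9, 9, 5, 8, 2, 5]
k=4: arr[4] = 5+9 = 14 → [2, 5, 9, 9, 14, 8, 2, 5]
k=5: arr[5] = 8+14 = 22 → [2, 5, 9, 9, 14, 22, 2, 5]
k=6: arr[6] = 2+22 = 24 → [2, 5, 9, 9, 14, 22, 24, 5]
k=7: arr[7] = 5+24 = 29 → [2, 5, 9, 9, 14, 22, 24, 29]
sum = 114

114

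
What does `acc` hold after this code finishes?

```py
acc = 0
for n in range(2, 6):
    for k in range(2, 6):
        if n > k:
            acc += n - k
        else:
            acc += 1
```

n=2,k=2: not 2>2, acc = 0+1 = 1
n=2,k=3: not 2>3, acc = 1+1 = 2
n=2,k=4: not 2>4, acc = 2+1 = 3
n=2,k=5: not 2>5, acc = 3+1 = 4
n=3,k=2: 3>2, acc = 4+1 = 5
n=3,k=3: not 3>3, acc = 5+1 = 6
n=3,k=4: not 3>4, acc = 6+1 = 7
n=3,k=5: not 3>5, acc = 7+1 = 8
n=4,k=2: 4>2, acc = 8+2 = 10
n=4,k=3: 4>3, acc = 10+1 = 11
n=4,k=4: not 4>4, acc = 11+1 = 12
n=4,k=5: not 4>5, acc = 12+1 = 13
n=5,k=2: 5>2, acc = 13+3 = 16
n=5,k=3: 5>3, acc = 16+2 = 18
n=5,k=4: 5>4, acc = 18+1 = 19
n=5,k=5: not 5>5, acc = 19+1 = 20

20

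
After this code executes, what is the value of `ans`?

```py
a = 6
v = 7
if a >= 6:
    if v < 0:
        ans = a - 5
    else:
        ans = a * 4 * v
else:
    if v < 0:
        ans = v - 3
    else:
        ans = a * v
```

a=6, v=7
a >= 6 is True; v < 0 is False
→ ans = a * 4 * v = 168

168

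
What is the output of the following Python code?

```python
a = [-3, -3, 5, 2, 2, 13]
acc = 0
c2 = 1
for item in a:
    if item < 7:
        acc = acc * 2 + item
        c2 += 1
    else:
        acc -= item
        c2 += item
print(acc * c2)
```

item=-3: <7, acc = 0*2+(-3) = -3; c2=2
item=-3: <7, acc = (-3)*2+(-3) = -9; c2=3
item=5: <7, acc = (-9)*2+5 = -13; c2=4
item=2: <7, acc = (-13)*2+2 = -24; c2=5
item=2: <7, acc = (-24)*2+2 = -46; c2=6
item=13: not <7, acc = (-46)-13 = -59; c2=19
acc*c2 = (-59)*19 = -1121

-1121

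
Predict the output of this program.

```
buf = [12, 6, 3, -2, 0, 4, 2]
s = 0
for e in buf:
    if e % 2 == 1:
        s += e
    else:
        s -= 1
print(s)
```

e=12: not odd, s = 0-1 = -1
e=6: not odd, s = (-1)-1 = -2
e=3: odd, s = (-2)+3 = 1
e=-2: not odd, s = 1-1 = 0
e=0: not odd, s = 0-1 = -1
e=4: not odd, s = (-1)-1 = -2
e=2: not odd, s = (-2)-1 = -3

-3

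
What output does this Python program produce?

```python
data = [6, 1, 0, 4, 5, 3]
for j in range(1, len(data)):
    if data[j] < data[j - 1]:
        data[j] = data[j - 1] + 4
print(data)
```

[6, 10, 14, 18, 22, 26]

j=1: 1<6, data[1] = 6+4 = 10 → [6, 10, 0, 4, 5, 3]
j=2: 0<10, data[2] = 10+4 = 14 → [6, 10, 14, 4, 5, 3]
j=3: 4<14, data[3] = 14+4 = 18 → [6, 10, 14, 18, 5, 3]
j=4: 5<18, data[4] = 18+4 = 22 → [6, 10, 14, 18, 22, 3]
j=5: 3<22, data[5] = 22+4 = 26 → [6, 10, 14, 18, 22, 26]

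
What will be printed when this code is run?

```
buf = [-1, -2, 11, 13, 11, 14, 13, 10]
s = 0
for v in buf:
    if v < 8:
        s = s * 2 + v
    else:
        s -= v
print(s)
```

v=-1: <8, s = 0*2+(-1) = -1
v=-2: <8, s = (-1)*2+(-2) = -4
v=11: not <8, s = (-4)-11 = -15
v=13: not <8, s = (-15)-13 = -28
v=11: not <8, s = (-28)-11 = -39
v=14: not <8, s = (-39)-14 = -53
v=13: not <8, s = (-53)-13 = -66
v=10: not <8, s = (-66)-10 = -76

-76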